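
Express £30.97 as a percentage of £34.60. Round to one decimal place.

£30.97 ÷ £34.60 ≈ 89.5%.

89.5%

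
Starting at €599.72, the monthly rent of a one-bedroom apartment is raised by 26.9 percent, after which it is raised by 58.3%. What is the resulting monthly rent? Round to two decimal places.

26.9% increase: €599.72 × 1.269 = €761.04468.
After the 58.3% increase: €761.04468 × 1.583 = €1204.73372844 ≈ €1204.73.

€1204.73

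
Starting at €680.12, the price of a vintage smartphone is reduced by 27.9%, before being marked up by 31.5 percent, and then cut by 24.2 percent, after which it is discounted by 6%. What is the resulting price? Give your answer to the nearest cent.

After the 27.9% decrease: €680.12 × 0.721 = €490.36652.
31.5% increase: €490.36652 × 1.315 = €644.8319738.
24.2% decrease: €644.8319738 × 0.758 = €488.7826361404.
After the 6% decrease: €488.7826361404 × 0.94 = €459.455677971976 ≈ €459.46.

€459.46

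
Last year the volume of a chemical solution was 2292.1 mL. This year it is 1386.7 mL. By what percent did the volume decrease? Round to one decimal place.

Change: 1386.7 − 2292.1 = -905.4.
Relative to the original: -905.4 ÷ 2292.1 ≈ -39.5%.
So the volume decreased by 39.5%.

39.5%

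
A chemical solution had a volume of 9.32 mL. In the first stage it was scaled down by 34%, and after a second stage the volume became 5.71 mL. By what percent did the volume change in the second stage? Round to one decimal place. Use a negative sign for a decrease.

After the first stage: 9.32 × 0.66 = 6.1512.
Second-stage multiplier: 5.71 ÷ 6.1512 ≈ 0.92827.
That is a change of -7.2%.

-7.2%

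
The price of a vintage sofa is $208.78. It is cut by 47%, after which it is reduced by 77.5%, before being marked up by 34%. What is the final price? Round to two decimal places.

47% decrease: $208.78 × 0.53 = $110.6534.
After the 77.5% decrease: $110.6534 × 0.225 = $24.897015.
After the 34% increase: $24.897015 × 1.34 = $33.3620001 ≈ $33.36.

$33.36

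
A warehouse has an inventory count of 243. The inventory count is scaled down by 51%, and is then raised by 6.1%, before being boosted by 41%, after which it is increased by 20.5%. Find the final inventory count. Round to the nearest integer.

Each change multiplies by a factor: 0.49 × 1.061 × 1.41 × 1.205 = 0.8833191045.
243 × 0.8833191045 = 214.6465423935 ≈ 215.

215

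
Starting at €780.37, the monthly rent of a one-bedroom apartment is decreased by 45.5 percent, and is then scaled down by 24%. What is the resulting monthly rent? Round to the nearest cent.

Apply the 45.5% decrease: €780.37 × 0.545 = €425.30165.
24% decrease: €425.30165 × 0.76 = €323.229254 ≈ €323.23.

€323.23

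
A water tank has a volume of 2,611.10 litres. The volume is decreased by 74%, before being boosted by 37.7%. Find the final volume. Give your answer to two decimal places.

934.83 litres

After the 74% decrease: 2,611.10 × 0.26 = 678.886.
After the 37.7% increase: 678.886 × 1.377 = 934.826022 ≈ 934.83.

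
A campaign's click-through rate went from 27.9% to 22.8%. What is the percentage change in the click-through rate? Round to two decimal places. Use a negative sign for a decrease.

The change is 22.8 − 27.9 = -5.1 percentage points.
Relative to the original 27.9%, that is -5.1 ÷ 27.9 ≈ -18.28%.

-18.28%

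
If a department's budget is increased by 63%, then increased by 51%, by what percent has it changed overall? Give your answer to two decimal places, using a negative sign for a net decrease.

146.13%

The combined multiplier is 1.63 × 1.51 = 2.4613.
That corresponds to an increase of 146.13%.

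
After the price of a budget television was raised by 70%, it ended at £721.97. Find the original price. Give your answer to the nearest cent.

The overall multiplier applied was 1.7.
So the original price was £721.97 ÷ 1.7 ≈ £424.69.

£424.69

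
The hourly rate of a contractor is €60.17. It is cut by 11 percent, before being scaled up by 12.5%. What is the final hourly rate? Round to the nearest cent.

Each change multiplies by a factor: 0.89 × 1.125 = 1.00125.
€60.17 × 1.00125 = €60.2452125 ≈ €60.25.

€60.25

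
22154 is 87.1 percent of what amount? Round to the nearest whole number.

25435

22154 ÷ 0.871 ≈ 25435.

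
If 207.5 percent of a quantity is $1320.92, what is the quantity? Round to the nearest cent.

$1320.92 ÷ 2.075 ≈ $636.59.

$636.59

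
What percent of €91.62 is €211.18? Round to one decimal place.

€211.18 ÷ €91.62 ≈ 230.5%.

230.5%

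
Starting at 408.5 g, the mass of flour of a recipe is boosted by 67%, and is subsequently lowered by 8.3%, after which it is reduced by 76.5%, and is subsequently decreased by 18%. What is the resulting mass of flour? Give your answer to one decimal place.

120.5 g

67% increase: 408.5 × 1.67 = 682.195.
After the 8.3% decrease: 682.195 × 0.917 = 625.572815.
After the 76.5% decrease: 625.572815 × 0.235 = 147.009611525.
18% decrease: 147.009611525 × 0.82 = 120.5478814505 ≈ 120.5.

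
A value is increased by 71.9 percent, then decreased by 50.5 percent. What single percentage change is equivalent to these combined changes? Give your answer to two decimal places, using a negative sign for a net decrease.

A 71.9% increase multiplies by 1.719.
Then a 50.5% decrease: 1.719 × 0.495 = 0.850905.
Overall factor 0.850905, i.e. -14.91%.

-14.91%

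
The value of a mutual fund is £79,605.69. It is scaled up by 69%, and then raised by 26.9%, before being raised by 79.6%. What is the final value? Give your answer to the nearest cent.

£306,618.79

Each change multiplies by a factor: 1.69 × 1.269 × 1.796 = 3.85171956.
£79,605.69 × 3.85171956 = £306618.7932602964 ≈ £306,618.79.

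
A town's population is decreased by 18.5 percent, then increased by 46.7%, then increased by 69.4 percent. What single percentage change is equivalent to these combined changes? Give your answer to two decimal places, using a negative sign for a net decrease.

An 18.5% decrease multiplies by 0.815.
Then a 46.7% increase: 0.815 × 1.467 = 1.195605.
Then a 69.4% increase: 1.195605 × 1.694 = 2.02535487.
Overall factor 2.02535487, i.e. 102.54%.

102.54%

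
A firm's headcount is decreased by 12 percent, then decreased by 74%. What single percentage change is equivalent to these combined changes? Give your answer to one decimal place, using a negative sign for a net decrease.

-77.1%

A 12% decrease multiplies by 0.88.
Then a 74% decrease: 0.88 × 0.26 = 0.2288.
Overall factor 0.2288, i.e. -77.1%.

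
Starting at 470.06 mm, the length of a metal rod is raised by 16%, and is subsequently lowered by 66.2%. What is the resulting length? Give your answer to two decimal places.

16% increase: 470.06 × 1.16 = 545.2696.
66.2% decrease: 545.2696 × 0.338 = 184.3011248 ≈ 184.30.

184.30 mm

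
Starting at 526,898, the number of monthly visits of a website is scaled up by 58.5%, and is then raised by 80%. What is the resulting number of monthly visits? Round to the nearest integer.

After the 58.5% increase: 526,898 × 1.585 = 835133.33.
80% increase: 835133.33 × 1.8 = 1503239.994 ≈ 1,503,240.

1,503,240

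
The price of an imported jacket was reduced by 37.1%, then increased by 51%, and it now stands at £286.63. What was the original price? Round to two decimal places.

£301.78

The overall multiplier applied was 0.629 × 1.51 = 0.94979.
So the original price was £286.63 ÷ 0.94979 ≈ £301.78.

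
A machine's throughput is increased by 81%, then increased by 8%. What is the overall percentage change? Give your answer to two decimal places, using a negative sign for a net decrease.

An 81% increase multiplies by 1.81.
Then an 8% increase: 1.81 × 1.08 = 1.9548.
Overall factor 1.9548, i.e. 95.48%.

95.48%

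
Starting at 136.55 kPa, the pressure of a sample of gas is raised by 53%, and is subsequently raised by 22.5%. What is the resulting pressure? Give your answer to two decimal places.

Each change multiplies by a factor: 1.53 × 1.225 = 1.87425.
136.55 × 1.87425 = 255.9288375 ≈ 255.93.

255.93 kPa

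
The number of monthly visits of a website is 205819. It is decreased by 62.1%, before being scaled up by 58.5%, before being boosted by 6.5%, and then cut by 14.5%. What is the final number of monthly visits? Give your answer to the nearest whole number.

Apply the 62.1% decrease: 205819 × 0.379 = 78005.401.
Apply the 58.5% increase: 78005.401 × 1.585 = 123638.560585.
6.5% increase: 123638.560585 × 1.065 = 131675.067023025.
14.5% decrease: 131675.067023025 × 0.855 = 112582.182304686375 ≈ 112582.

112582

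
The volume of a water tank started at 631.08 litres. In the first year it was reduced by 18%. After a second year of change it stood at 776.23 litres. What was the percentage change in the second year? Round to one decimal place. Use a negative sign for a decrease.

50.0%

After the first year: 631.08 × 0.82 = 517.4856.
Second-year multiplier: 776.23 ÷ 517.4856 ≈ 1.5.
That is a change of 50.0%.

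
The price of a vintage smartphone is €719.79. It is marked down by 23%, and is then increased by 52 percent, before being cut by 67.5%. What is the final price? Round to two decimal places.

€273.79

23% decrease: €719.79 × 0.77 = €554.2383.
52% increase: €554.2383 × 1.52 = €842.442216.
Apply the 67.5% decrease: €842.442216 × 0.325 = €273.7937202 ≈ €273.79.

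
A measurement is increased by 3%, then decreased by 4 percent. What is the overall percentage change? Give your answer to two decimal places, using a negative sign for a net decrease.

-1.12%

A 3% increase multiplies by 1.03.
Then a 4% decrease: 1.03 × 0.96 = 0.9888.
Overall factor 0.9888, i.e. -1.12%.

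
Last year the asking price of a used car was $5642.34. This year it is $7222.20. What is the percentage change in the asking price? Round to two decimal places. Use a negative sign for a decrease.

Change: $7222.20 − $5642.34 = $1579.86.
Relative to the original: $1579.86 ÷ $5642.34 ≈ 28.00%.

28.00%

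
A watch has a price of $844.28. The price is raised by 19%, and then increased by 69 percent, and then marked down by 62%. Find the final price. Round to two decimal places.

$645.21

19% increase: $844.28 × 1.19 = $1004.6932.
69% increase: $1004.6932 × 1.69 = $1697.931508.
62% decrease: $1697.931508 × 0.38 = $645.21397304 ≈ $645.21.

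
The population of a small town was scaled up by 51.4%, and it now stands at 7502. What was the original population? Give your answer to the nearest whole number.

4955

The overall multiplier applied was 1.514.
So the original population was 7502 ÷ 1.514 ≈ 4955.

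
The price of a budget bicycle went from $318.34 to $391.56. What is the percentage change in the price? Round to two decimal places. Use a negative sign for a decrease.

23.00%

Change: $391.56 − $318.34 = $73.22.
Relative to the original: $73.22 ÷ $318.34 ≈ 23.00%.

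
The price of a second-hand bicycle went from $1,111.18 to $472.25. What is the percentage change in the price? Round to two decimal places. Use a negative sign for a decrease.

-57.50%

Change: $472.25 − $1,111.18 = -$638.93.
Relative to the original: -$638.93 ÷ $1,111.18 ≈ -57.50%.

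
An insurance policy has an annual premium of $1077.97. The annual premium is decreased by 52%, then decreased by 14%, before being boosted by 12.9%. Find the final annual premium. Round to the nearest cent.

Each change multiplies by a factor: 0.48 × 0.86 × 1.129 = 0.4660512.
$1077.97 × 0.4660512 = $502.389212064 ≈ $502.39.

$502.39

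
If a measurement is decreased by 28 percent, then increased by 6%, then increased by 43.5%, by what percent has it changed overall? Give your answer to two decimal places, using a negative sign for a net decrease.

9.52%

The combined multiplier is 0.72 × 1.06 × 1.435 = 1.095192.
That corresponds to an increase of 9.52%.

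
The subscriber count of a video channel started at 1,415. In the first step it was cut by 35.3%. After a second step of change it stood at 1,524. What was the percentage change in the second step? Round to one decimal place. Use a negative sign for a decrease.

66.5%

After the first step: 1,415 × 0.647 = 915.505.
Second-step multiplier: 1,524 ÷ 915.505 ≈ 1.66466.
That is a change of 66.5%.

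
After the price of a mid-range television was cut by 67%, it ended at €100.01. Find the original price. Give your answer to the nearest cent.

€303.06

The overall multiplier applied was 0.33.
So the original price was €100.01 ÷ 0.33 ≈ €303.06.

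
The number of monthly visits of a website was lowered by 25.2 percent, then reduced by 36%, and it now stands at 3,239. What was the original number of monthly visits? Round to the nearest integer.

Undoing the 36% decrease: 3,239 ÷ 0.64 = 5060.9375.
Undoing the 25.2% decrease: 5060.9375 ÷ 0.748 ≈ 6,766.

6,766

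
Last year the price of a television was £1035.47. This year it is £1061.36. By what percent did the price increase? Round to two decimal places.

2.50%

Change: £1061.36 − £1035.47 = £25.89.
Relative to the original: £25.89 ÷ £1035.47 ≈ 2.50%.
So the price increased by 2.50%.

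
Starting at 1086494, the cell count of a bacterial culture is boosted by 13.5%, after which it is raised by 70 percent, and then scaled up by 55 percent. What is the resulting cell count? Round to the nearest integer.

3249405

Apply the 13.5% increase: 1086494 × 1.135 = 1233170.69.
After the 70% increase: 1233170.69 × 1.7 = 2096390.173.
55% increase: 2096390.173 × 1.55 = 3249404.76815 ≈ 3249405.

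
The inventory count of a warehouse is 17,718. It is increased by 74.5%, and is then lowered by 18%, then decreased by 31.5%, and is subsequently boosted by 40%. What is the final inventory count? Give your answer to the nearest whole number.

Apply the 74.5% increase: 17,718 × 1.745 = 30917.91.
Apply the 18% decrease: 30917.91 × 0.82 = 25352.6862.
After the 31.5% decrease: 25352.6862 × 0.685 = 17366.590047.
After the 40% increase: 17366.590047 × 1.4 = 24313.2260658 ≈ 24,313.

24,313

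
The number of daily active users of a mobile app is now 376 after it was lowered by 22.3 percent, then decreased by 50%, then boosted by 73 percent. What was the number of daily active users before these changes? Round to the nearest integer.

Undoing the 73% increase: 376 ÷ 1.73 ≈ 217.34104.
Undoing the 50% decrease: 217.34104 ÷ 0.5 = 434.68208.
Undoing the 22.3% decrease: 434.68208 ÷ 0.777 ≈ 559.

559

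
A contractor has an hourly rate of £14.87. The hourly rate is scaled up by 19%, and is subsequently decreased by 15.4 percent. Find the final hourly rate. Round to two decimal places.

After the 19% increase: £14.87 × 1.19 = £17.6953.
Apply the 15.4% decrease: £17.6953 × 0.846 = £14.9702238 ≈ £14.97.

£14.97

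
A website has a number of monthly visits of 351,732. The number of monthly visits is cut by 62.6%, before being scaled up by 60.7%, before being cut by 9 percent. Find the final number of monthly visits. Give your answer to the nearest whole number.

192,372

After the 62.6% decrease: 351,732 × 0.374 = 131547.768.
Apply the 60.7% increase: 131547.768 × 1.607 = 211397.263176.
9% decrease: 211397.263176 × 0.91 = 192371.50949016 ≈ 192,372.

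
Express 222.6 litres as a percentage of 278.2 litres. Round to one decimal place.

222.6 litres ÷ 278.2 litres ≈ 80.0%.

80.0%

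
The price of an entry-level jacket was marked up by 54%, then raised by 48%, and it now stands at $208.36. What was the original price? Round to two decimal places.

The overall multiplier applied was 1.54 × 1.48 = 2.2792.
So the original price was $208.36 ÷ 2.2792 ≈ $91.42.

$91.42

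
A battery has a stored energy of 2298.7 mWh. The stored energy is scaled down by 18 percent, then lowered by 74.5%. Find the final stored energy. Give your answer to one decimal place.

Each change multiplies by a factor: 0.82 × 0.255 = 0.2091.
2298.7 × 0.2091 = 480.65817 ≈ 480.7.

480.7 mWh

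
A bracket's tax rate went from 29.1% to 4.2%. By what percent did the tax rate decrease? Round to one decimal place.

85.6%

The change is 4.2 − 29.1 = -24.9 percentage points.
Relative to the original 29.1%, that is -24.9 ÷ 29.1 ≈ -85.6%.
So the tax rate fell by 85.6%.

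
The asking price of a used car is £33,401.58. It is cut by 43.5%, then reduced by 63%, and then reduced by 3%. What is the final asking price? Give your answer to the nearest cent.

£6,773.12

Apply the 43.5% decrease: £33,401.58 × 0.565 = £18871.8927.
Apply the 63% decrease: £18871.8927 × 0.37 = £6982.600299.
Apply the 3% decrease: £6982.600299 × 0.97 = £6773.12229003 ≈ £6,773.12.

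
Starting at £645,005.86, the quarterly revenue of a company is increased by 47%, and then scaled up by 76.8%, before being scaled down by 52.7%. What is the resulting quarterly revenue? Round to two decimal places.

£792,910.92

Each change multiplies by a factor: 1.47 × 1.768 × 0.473 = 1.22930808.
£645,005.86 × 1.22930808 = £792910.9153453488 ≈ £792,910.92.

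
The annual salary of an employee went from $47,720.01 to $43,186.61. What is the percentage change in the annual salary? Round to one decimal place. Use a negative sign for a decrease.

Change: $43,186.61 − $47,720.01 = -$4,533.40.
Relative to the original: -$4,533.40 ÷ $47,720.01 ≈ -9.5%.

-9.5%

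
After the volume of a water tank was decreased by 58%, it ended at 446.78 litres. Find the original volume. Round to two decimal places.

The overall multiplier applied was 0.42.
So the original volume was 446.78 ÷ 0.42 ≈ 1063.76 litres.

1063.76 litres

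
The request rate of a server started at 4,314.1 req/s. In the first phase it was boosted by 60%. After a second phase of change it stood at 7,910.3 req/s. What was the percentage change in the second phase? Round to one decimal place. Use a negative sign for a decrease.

After the first phase: 4,314.1 × 1.6 = 6902.56.
Second-phase multiplier: 7,910.3 ÷ 6902.56 ≈ 1.146.
That is a change of 14.6%.

14.6%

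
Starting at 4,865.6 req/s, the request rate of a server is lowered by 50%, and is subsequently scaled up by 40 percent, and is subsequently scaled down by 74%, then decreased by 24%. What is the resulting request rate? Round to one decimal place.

Each change multiplies by a factor: 0.5 × 1.4 × 0.26 × 0.76 = 0.13832.
4,865.6 × 0.13832 = 673.009792 ≈ 673.0.

673.0 req/s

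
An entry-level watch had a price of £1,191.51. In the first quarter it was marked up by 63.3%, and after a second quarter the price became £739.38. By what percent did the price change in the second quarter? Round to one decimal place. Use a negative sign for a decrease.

After the first quarter: £1,191.51 × 1.633 = £1945.73583.
Second-quarter multiplier: £739.38 ÷ £1945.73583 ≈ 0.38.
That is a change of -62.0%.

-62.0%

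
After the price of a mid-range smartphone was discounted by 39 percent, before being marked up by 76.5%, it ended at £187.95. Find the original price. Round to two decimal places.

The overall multiplier applied was 0.61 × 1.765 = 1.07665.
So the original price was £187.95 ÷ 1.07665 ≈ £174.57.

£174.57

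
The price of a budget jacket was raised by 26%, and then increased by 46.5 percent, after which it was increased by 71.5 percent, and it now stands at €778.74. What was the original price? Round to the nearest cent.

€245.99

Undoing the 71.5% increase: €778.74 ÷ 1.715 ≈ €454.075802.
Undoing the 46.5% increase: €454.075802 ÷ 1.465 ≈ €309.949353.
Undoing the 26% increase: €309.949353 ÷ 1.26 ≈ €245.99.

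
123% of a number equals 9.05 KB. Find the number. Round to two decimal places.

7.36 KB

9.05 KB ÷ 1.23 ≈ 7.36 KB.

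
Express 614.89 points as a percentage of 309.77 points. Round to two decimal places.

198.50%

614.89 points ÷ 309.77 points ≈ 198.50%.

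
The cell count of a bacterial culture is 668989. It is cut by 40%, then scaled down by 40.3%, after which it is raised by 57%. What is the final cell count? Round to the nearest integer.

376222

Each change multiplies by a factor: 0.6 × 0.597 × 1.57 = 0.562374.
668989 × 0.562374 = 376222.019886 ≈ 376222.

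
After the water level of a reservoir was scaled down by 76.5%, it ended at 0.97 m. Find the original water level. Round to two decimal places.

4.13 m

The overall multiplier applied was 0.235.
So the original water level was 0.97 ÷ 0.235 ≈ 4.13 m.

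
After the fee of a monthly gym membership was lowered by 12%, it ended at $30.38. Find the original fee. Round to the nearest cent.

The overall multiplier applied was 0.88.
So the original fee was $30.38 ÷ 0.88 ≈ $34.52.

$34.52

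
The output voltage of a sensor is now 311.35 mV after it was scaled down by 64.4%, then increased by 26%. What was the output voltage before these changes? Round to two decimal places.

The overall multiplier applied was 0.356 × 1.26 = 0.44856.
So the original output voltage was 311.35 ÷ 0.44856 ≈ 694.11 mV.

694.11 mV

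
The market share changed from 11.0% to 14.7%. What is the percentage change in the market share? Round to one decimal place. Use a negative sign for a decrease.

33.6%

The change is 14.7 − 11.0 = 3.7 percentage points.
Relative to the original 11.0%, that is 3.7 ÷ 11.0 ≈ 33.6%.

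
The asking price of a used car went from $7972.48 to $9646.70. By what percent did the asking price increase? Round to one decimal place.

21.0%

Change: $9646.70 − $7972.48 = $1674.22.
Relative to the original: $1674.22 ÷ $7972.48 ≈ 21.0%.
So the asking price increased by 21.0%.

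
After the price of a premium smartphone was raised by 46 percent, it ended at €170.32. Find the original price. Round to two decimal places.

€116.66

The overall multiplier applied was 1.46.
So the original price was €170.32 ÷ 1.46 ≈ €116.66.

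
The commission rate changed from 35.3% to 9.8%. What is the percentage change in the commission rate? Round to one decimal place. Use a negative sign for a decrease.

The change is 9.8 − 35.3 = -25.5 percentage points.
Relative to the original 35.3%, that is -25.5 ÷ 35.3 ≈ -72.2%.

-72.2%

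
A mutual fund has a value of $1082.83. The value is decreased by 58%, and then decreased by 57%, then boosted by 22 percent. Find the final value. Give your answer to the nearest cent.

$238.58

Each change multiplies by a factor: 0.42 × 0.43 × 1.22 = 0.220332.
$1082.83 × 0.220332 = $238.58209956 ≈ $238.58.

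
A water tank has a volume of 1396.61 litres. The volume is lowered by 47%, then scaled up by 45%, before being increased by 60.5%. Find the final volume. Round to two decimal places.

Each change multiplies by a factor: 0.53 × 1.45 × 1.605 = 1.2334425.
1396.61 × 1.2334425 = 1722.638129925 ≈ 1722.64.

1722.64 litres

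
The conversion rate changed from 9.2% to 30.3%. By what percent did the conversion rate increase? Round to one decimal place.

229.3%

The change is 30.3 − 9.2 = 21.1 percentage points.
Relative to the original 9.2%, that is 21.1 ÷ 9.2 ≈ 229.3%.
So the conversion rate rose by 229.3%.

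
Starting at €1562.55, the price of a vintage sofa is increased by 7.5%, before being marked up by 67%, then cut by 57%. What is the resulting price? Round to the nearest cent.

€1206.22

Each change multiplies by a factor: 1.075 × 1.67 × 0.43 = 0.7719575.
€1562.55 × 0.7719575 = €1206.222191625 ≈ €1206.22.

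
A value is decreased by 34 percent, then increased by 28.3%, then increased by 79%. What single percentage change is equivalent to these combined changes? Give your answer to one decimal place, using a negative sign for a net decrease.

51.6%

The combined multiplier is 0.66 × 1.283 × 1.79 = 1.5157362.
That corresponds to an increase of 51.6%.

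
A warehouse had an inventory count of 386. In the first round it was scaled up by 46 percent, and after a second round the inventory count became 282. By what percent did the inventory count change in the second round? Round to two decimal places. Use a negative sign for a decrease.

-49.96%

After the first round: 386 × 1.46 = 563.56.
Second-round multiplier: 282 ÷ 563.56 ≈ 0.50039.
That is a change of -49.96%.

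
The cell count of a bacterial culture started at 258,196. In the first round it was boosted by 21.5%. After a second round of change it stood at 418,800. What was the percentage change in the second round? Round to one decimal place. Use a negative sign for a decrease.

33.5%

After the first round: 258,196 × 1.215 = 313708.14.
Second-round multiplier: 418,800 ÷ 313708.14 ≈ 1.335.
That is a change of 33.5%.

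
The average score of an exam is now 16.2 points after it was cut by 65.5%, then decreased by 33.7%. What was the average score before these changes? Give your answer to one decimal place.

Undoing the 33.7% decrease: 16.2 ÷ 0.663 ≈ 24.434389.
Undoing the 65.5% decrease: 24.434389 ÷ 0.345 ≈ 70.8 points.

70.8 points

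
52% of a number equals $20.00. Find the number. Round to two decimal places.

$20.00 ÷ 0.52 ≈ $38.46.

$38.46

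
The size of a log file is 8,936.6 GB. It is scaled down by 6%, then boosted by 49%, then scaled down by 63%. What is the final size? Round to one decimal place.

Each change multiplies by a factor: 0.94 × 1.49 × 0.37 = 0.518222.
8,936.6 × 0.518222 = 4631.1427252 ≈ 4,631.1.

4,631.1 GB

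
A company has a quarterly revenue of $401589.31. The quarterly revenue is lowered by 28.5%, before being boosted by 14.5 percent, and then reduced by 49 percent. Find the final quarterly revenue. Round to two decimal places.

After the 28.5% decrease: $401589.31 × 0.715 = $287136.35665.
Apply the 14.5% increase: $287136.35665 × 1.145 = $328771.12836425.
After the 49% decrease: $328771.12836425 × 0.51 = $167673.2754657675 ≈ $167673.28.

$167673.28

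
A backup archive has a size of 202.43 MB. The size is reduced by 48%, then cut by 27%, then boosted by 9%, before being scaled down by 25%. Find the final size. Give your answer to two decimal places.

Each change multiplies by a factor: 0.52 × 0.73 × 1.09 × 0.75 = 0.310323.
202.43 × 0.310323 = 62.81868489 ≈ 62.82.

62.82 MB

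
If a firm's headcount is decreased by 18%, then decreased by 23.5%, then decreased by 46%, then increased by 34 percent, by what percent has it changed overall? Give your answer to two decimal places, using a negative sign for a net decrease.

-54.61%

An 18% decrease multiplies by 0.82.
Then a 23.5% decrease: 0.82 × 0.765 = 0.6273.
Then a 46% decrease: 0.6273 × 0.54 = 0.338742.
Then a 34% increase: 0.338742 × 1.34 = 0.45391428.
Overall factor 0.45391428, i.e. -54.61%.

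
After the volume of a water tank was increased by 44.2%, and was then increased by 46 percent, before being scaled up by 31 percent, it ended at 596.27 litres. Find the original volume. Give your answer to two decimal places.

216.20 litres

The overall multiplier applied was 1.442 × 1.46 × 1.31 = 2.7579692.
So the original volume was 596.27 ÷ 2.7579692 ≈ 216.20 litres.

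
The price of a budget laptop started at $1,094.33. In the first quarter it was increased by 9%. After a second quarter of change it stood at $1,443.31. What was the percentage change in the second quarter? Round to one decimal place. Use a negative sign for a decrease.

After the first quarter: $1,094.33 × 1.09 = $1192.8197.
Second-quarter multiplier: $1,443.31 ÷ $1192.8197 ≈ 1.21.
That is a change of 21.0%.

21.0%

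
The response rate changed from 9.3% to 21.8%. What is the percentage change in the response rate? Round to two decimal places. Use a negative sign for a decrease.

134.41%

The change is 21.8 − 9.3 = 12.5 percentage points.
Relative to the original 9.3%, that is 12.5 ÷ 9.3 ≈ 134.41%.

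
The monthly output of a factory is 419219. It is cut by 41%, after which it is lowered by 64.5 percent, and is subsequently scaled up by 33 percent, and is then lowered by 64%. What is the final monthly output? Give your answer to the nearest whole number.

42041

Each change multiplies by a factor: 0.59 × 0.355 × 1.33 × 0.36 = 0.10028466.
419219 × 0.10028466 = 42041.23488054 ≈ 42041.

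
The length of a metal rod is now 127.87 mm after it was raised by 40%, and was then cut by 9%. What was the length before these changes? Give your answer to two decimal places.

100.37 mm

Undoing the 9% decrease: 127.87 ÷ 0.91 ≈ 140.516484.
Undoing the 40% increase: 140.516484 ÷ 1.4 ≈ 100.37 mm.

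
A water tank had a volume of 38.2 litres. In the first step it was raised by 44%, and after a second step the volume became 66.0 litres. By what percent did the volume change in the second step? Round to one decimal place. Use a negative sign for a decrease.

20.0%

After the first step: 38.2 × 1.44 = 55.008.
Second-step multiplier: 66.0 ÷ 55.008 ≈ 1.19983.
That is a change of 20.0%.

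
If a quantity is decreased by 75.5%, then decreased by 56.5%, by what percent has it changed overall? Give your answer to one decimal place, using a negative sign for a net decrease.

-89.3%

A 75.5% decrease multiplies by 0.245.
Then a 56.5% decrease: 0.245 × 0.435 = 0.106575.
Overall factor 0.106575, i.e. -89.3%.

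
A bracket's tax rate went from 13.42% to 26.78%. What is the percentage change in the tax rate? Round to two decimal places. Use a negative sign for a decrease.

The change is 26.78 − 13.42 = 13.36 percentage points.
Relative to the original 13.42%, that is 13.36 ÷ 13.42 ≈ 99.55%.

99.55%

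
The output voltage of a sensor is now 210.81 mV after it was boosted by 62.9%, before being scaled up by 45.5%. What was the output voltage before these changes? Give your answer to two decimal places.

88.94 mV

Undoing the 45.5% increase: 210.81 ÷ 1.455 ≈ 144.886598.
Undoing the 62.9% increase: 144.886598 ÷ 1.629 ≈ 88.94 mV.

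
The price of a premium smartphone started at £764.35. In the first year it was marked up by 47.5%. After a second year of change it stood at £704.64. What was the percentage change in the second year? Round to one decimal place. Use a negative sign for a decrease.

After the first year: £764.35 × 1.475 = £1127.41625.
Second-year multiplier: £704.64 ÷ £1127.41625 ≈ 0.625.
That is a change of -37.5%.

-37.5%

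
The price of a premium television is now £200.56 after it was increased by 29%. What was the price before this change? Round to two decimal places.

The overall multiplier applied was 1.29.
So the original price was £200.56 ÷ 1.29 ≈ £155.47.

£155.47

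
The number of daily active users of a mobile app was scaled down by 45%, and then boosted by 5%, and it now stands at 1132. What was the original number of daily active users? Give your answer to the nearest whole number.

Undoing the 5% increase: 1132 ÷ 1.05 ≈ 1078.095238.
Undoing the 45% decrease: 1078.095238 ÷ 0.55 ≈ 1960.

1960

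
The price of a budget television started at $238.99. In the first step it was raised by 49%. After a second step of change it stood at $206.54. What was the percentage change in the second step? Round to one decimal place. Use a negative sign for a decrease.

After the first step: $238.99 × 1.49 = $356.0951.
Second-step multiplier: $206.54 ÷ $356.0951 ≈ 0.58001.
That is a change of -42.0%.

-42.0%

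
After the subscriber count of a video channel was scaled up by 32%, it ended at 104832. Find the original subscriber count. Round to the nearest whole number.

The overall multiplier applied was 1.32.
So the original subscriber count was 104832 ÷ 1.32 ≈ 79418.

79418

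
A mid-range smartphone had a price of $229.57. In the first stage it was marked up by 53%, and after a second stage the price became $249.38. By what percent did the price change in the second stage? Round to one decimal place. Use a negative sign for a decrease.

After the first stage: $229.57 × 1.53 = $351.2421.
Second-stage multiplier: $249.38 ÷ $351.2421 ≈ 0.70999.
That is a change of -29.0%.

-29.0%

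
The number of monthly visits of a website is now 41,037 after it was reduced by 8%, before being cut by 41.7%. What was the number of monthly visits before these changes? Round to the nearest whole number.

Undoing the 41.7% decrease: 41,037 ÷ 0.583 ≈ 70389.365352.
Undoing the 8% decrease: 70389.365352 ÷ 0.92 ≈ 76,510.

76,510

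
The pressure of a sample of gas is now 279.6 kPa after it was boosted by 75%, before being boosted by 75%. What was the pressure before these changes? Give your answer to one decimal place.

91.3 kPa

Undoing the 75% increase: 279.6 ÷ 1.75 ≈ 159.771429.
Undoing the 75% increase: 159.771429 ÷ 1.75 ≈ 91.3 kPa.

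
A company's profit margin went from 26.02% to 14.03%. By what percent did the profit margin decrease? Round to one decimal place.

46.1%

The change is 14.03 − 26.02 = -11.99 percentage points.
Relative to the original 26.02%, that is -11.99 ÷ 26.02 ≈ -46.1%.
So the profit margin fell by 46.1%.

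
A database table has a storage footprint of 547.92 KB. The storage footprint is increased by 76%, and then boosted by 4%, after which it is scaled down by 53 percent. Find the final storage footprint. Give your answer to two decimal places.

Each change multiplies by a factor: 1.76 × 1.04 × 0.47 = 0.860288.
547.92 × 0.860288 = 471.36900096 ≈ 471.37.

471.37 KB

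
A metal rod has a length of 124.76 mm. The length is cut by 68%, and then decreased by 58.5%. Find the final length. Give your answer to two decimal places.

16.57 mm

After the 68% decrease: 124.76 × 0.32 = 39.9232.
58.5% decrease: 39.9232 × 0.415 = 16.568128 ≈ 16.57.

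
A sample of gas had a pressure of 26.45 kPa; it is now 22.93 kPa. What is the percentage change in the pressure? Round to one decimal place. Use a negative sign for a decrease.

Change: 22.93 − 26.45 = -3.52.
Relative to the original: -3.52 ÷ 26.45 ≈ -13.3%.

-13.3%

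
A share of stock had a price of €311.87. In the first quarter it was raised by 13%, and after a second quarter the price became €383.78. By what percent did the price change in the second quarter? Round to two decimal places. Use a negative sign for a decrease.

8.90%

After the first quarter: €311.87 × 1.13 = €352.4131.
Second-quarter multiplier: €383.78 ÷ €352.4131 ≈ 1.089006.
That is a change of 8.90%.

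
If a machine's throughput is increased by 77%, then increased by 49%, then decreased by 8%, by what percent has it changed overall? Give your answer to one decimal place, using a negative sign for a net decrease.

The combined multiplier is 1.77 × 1.49 × 0.92 = 2.426316.
That corresponds to an increase of 142.6%.

142.6%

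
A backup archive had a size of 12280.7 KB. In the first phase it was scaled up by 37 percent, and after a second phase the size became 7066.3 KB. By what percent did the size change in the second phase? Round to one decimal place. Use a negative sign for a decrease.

-58.0%

After the first phase: 12280.7 × 1.37 = 16824.559.
Second-phase multiplier: 7066.3 ÷ 16824.559 ≈ 0.42.
That is a change of -58.0%.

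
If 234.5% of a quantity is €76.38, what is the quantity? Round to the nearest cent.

€76.38 ÷ 2.345 ≈ €32.57.

€32.57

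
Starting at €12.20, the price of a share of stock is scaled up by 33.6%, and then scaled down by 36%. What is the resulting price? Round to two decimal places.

Apply the 33.6% increase: €12.20 × 1.336 = €16.2992.
After the 36% decrease: €16.2992 × 0.64 = €10.431488 ≈ €10.43.

€10.43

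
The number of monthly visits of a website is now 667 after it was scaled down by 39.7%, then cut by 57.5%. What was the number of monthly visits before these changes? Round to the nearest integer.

2603

Undoing the 57.5% decrease: 667 ÷ 0.425 ≈ 1569.411765.
Undoing the 39.7% decrease: 1569.411765 ÷ 0.603 ≈ 2603.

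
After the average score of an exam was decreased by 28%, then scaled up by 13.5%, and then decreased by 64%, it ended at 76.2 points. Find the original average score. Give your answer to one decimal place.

The overall multiplier applied was 0.72 × 1.135 × 0.36 = 0.294192.
So the original average score was 76.2 ÷ 0.294192 ≈ 259.0 points.

259.0 points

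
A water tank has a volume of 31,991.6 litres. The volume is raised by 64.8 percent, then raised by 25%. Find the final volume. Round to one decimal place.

Apply the 64.8% increase: 31,991.6 × 1.648 = 52722.1568.
Apply the 25% increase: 52722.1568 × 1.25 = 65902.696 ≈ 65,902.7.

65,902.7 litres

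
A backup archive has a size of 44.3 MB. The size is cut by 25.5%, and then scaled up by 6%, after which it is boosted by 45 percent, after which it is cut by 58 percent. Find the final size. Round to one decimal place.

21.3 MB

Each change multiplies by a factor: 0.745 × 1.06 × 1.45 × 0.42 = 0.4809273.
44.3 × 0.4809273 = 21.30507939 ≈ 21.3.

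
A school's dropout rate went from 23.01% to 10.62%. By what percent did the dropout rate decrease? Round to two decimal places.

53.85%

The change is 10.62 − 23.01 = -12.39 percentage points.
Relative to the original 23.01%, that is -12.39 ÷ 23.01 ≈ -53.85%.
So the dropout rate fell by 53.85%.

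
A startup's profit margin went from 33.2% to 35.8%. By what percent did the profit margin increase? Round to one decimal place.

7.8%

The change is 35.8 − 33.2 = 2.6 percentage points.
Relative to the original 33.2%, that is 2.6 ÷ 33.2 ≈ 7.8%.
So the profit margin rose by 7.8%.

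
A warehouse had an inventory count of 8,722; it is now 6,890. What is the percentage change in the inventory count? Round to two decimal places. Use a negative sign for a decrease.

Change: 6,890 − 8,722 = -1,832.
Relative to the original: -1,832 ÷ 8,722 ≈ -21.00%.

-21.00%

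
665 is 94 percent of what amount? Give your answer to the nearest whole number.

665 ÷ 0.94 ≈ 707.

707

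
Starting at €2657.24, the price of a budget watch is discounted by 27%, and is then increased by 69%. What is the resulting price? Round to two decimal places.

Each change multiplies by a factor: 0.73 × 1.69 = 1.2337.
€2657.24 × 1.2337 = €3278.236988 ≈ €3278.24.

€3278.24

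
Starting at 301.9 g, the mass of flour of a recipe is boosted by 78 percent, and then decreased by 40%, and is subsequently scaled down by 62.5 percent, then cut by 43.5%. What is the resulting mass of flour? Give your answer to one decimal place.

78% increase: 301.9 × 1.78 = 537.382.
Apply the 40% decrease: 537.382 × 0.6 = 322.4292.
62.5% decrease: 322.4292 × 0.375 = 120.91095.
After the 43.5% decrease: 120.91095 × 0.565 = 68.31468675 ≈ 68.3.

68.3 g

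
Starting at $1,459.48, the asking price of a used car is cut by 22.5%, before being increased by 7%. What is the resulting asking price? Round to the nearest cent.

$1,210.27

After the 22.5% decrease: $1,459.48 × 0.775 = $1131.097.
7% increase: $1131.097 × 1.07 = $1210.27379 ≈ $1,210.27.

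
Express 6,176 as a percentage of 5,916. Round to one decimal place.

104.4%

6,176 ÷ 5,916 ≈ 104.4%.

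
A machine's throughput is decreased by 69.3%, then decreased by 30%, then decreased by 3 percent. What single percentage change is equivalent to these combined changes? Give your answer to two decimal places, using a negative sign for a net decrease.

The combined multiplier is 0.307 × 0.7 × 0.97 = 0.208453.
That corresponds to a decrease of 79.15%.

-79.15%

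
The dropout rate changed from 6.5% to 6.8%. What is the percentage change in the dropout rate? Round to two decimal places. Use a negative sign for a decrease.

The change is 6.8 − 6.5 = 0.3 percentage points.
Relative to the original 6.5%, that is 0.3 ÷ 6.5 ≈ 4.62%.

4.62%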